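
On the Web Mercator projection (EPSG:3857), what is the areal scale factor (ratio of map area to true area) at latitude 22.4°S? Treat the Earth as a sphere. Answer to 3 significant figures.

1.17

Mercator is conformal, so the point scale is isotropic: h = k = sec φ = 1/cos φ.
Areal scale = k² = sec²φ = 1/cos²(22.4°) = 1/0.9245² = 1.170.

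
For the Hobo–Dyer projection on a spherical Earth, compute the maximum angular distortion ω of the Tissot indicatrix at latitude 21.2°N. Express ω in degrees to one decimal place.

Hobo–Dyer is a cylindrical equal-area projection with standard parallels at ±37.5°. A cylindrical equal-area projection with standard parallel φ₀ has meridian scale h = cos φ / cos φ₀ and parallel scale k = cos φ₀ / cos φ (so areas are preserved, h·k = 1).
At 21.2°: h = 1.175, k = 0.8509; principal scales a = 1.175, b = 0.8509.
sin(ω/2) = (a − b)/(a + b) = 0.3242/2.026 = 0.1600, so ω = 2 arcsin(0.1600) ≈ 18.4°.

18.4°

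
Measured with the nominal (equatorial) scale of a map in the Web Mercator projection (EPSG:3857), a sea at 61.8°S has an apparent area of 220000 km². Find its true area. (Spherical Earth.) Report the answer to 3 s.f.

49100 km²

Mercator is conformal, so the point scale is isotropic: h = k = sec φ = 1/cos φ.
Areal scale = k² = sec²φ = 1/cos²(61.8°) = 1/0.4726² = 4.478.
True area = apparent / (areal scale) = 220000 / 4.478 ≈ 49100 km².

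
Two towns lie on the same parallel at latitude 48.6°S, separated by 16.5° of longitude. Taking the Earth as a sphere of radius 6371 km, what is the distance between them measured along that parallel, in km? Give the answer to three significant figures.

1210 km

Arc length along a parallel = R cos φ · Δλ (with Δλ in radians).
= 6371 × cos 48.6° × (16.5° × π/180) = 6371 × 0.6613 × 0.2880 ≈ 1210 km.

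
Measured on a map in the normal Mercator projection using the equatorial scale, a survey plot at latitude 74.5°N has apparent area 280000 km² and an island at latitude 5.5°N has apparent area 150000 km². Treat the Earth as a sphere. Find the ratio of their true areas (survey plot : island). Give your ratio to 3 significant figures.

0.135

Mercator's areal exaggeration is sec²φ; hence true area = (apparent area) · cos²φ.
True area of survey plot: 280000 × cos²(74.5°) = 280000 × 0.07142 = 20000 km².
True area of island: 150000 × cos²(5.5°) = 150000 × 0.9908 = 148600 km².
Ratio = 20000 / 148600 ≈ 0.135.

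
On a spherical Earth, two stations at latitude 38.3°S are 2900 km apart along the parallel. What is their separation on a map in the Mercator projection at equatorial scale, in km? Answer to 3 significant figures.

Mercator is conformal, so the point scale is isotropic: h = k = sec φ = 1/cos φ.
Along the parallel, k = sec 38.3° = 1/0.7848 = 1.274.
Map distance = 2900 × 1.274 ≈ 3700 km.

3700 km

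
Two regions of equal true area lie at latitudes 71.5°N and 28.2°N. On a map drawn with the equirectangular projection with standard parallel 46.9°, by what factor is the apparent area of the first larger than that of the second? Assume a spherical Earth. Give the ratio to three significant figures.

2.78

The equidistant cylindrical projection with φ₀ = 46.9° has h = 1 (meridians true) and k = cos φ₀ / cos φ along parallels.
Areal scale at 71.5°: h·k = 1.000 × 2.153 = 2.153.
Areal scale at 28.2°: h·k = 1.000 × 0.7753 = 0.7753.
Ratio = 2.153/0.7753 ≈ 2.78.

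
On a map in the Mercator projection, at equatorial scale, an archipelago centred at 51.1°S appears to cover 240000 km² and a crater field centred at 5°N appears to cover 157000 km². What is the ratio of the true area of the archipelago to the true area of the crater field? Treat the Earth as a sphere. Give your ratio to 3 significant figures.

0.607

On Mercator the areal scale is sec²φ, so true area = apparent × cos²φ.
True area of archipelago: 240000 × cos²(51.1°) = 240000 × 0.3943 = 94640 km².
True area of crater field: 157000 × cos²(5°) = 157000 × 0.9924 = 155800 km².
Ratio = 94640 / 155800 ≈ 0.607.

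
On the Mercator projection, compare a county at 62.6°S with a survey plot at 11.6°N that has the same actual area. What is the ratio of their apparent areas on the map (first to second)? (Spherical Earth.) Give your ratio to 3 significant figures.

4.53

Mercator is conformal with k = sec φ, so areal scale = k² = sec²φ.
At 62.6°: sec²(62.6°) = 1/0.4602² = 4.722.
At 11.6°: sec²(11.6°) = 1/0.9796² = 1.042.
Ratio = 4.722/1.042 = cos²(11.6°)/cos²(62.6°) ≈ 4.53.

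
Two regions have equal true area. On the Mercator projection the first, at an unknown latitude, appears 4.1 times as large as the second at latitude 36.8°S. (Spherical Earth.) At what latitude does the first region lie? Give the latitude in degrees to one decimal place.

Mercator areal scale is sec²φ, so apparent-area ratio = sec²φ₁ / sec²φ₂ = cos²φ₂ / cos²φ₁.
cos²φ₂ / cos²φ₁ = 4.1  ⇒  cos φ₁ = cos 36.8° / √4.1 = 0.8007/2.025 = 0.3955.
φ₁ = arccos(0.3955) ≈ 66.7°.

66.7°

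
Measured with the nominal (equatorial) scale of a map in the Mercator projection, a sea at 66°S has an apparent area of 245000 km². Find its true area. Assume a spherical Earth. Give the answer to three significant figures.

The Mercator projection is conformal; its linear scale factor is the same in every direction and equals sec φ = 1/cos φ.
Areal scale = k² = sec²φ = 1/cos²(66°) = 1/0.4067² = 6.045.
True area = apparent / (areal scale) = 245000 / 6.045 ≈ 40500 km².

40500 km²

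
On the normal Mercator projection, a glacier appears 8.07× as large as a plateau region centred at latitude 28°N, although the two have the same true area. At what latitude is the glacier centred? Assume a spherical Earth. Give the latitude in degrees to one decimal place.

71.9°

Mercator areal scale is sec²φ, so apparent-area ratio = sec²φ₁ / sec²φ₂ = cos²φ₂ / cos²φ₁.
cos²φ₂ / cos²φ₁ = 8.07  ⇒  cos φ₁ = cos 28° / √8.07 = 0.8829/2.841 = 0.3108.
φ₁ = arccos(0.3108) ≈ 71.9°.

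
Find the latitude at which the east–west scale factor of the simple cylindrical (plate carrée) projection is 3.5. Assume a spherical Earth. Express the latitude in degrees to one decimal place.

Plate carrée: h = 1, k = sec φ along parallels.
sec φ = 3.5  ⇒  cos φ = 0.2857  ⇒  φ ≈ 73.4°.

73.4°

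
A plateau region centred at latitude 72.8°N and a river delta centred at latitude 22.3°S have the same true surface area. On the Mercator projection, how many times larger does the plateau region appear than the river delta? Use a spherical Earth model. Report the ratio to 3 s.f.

9.79

Mercator is conformal with k = sec φ, so areal scale = k² = sec²φ.
At 72.8°: sec²(72.8°) = 1/0.2957² = 11.44.
At 22.3°: sec²(22.3°) = 1/0.9252² = 1.168.
Ratio = 11.44/1.168 = cos²(22.3°)/cos²(72.8°) ≈ 9.79.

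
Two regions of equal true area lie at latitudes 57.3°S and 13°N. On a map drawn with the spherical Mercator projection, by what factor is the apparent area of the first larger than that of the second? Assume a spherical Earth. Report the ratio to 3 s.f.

Mercator is conformal with k = sec φ, so areal scale = k² = sec²φ.
At 57.3°: sec²(57.3°) = 1/0.5402² = 3.426.
At 13°: sec²(13°) = 1/0.9744² = 1.053.
Ratio = 3.426/1.053 = cos²(13°)/cos²(57.3°) ≈ 3.25.

3.25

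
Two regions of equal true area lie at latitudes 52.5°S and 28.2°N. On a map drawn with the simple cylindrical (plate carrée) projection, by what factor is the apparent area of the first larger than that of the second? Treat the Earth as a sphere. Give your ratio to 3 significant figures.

Plate carrée maps x = Rλ, y = Rφ. The meridian scale is h = 1 and the parallel scale is k = 1/cos φ = sec φ.
Areal scale at 52.5°: h·k = 1.000 × 1.643 = 1.643.
Areal scale at 28.2°: h·k = 1.000 × 1.135 = 1.135.
Ratio = 1.643/1.135 ≈ 1.45.

1.45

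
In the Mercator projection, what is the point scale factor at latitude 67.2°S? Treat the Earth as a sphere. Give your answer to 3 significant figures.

For Mercator, h = k = sec φ (a conformal cylindrical projection has a single point scale, 1/cos φ).
k = 1/cos 67.2° = 1/0.3875 = 2.581.

2.58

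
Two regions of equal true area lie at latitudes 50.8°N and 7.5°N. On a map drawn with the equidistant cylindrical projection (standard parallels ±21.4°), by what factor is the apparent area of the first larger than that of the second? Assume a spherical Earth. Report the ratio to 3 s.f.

With standard parallel φ₀ = 21.4°, the equirectangular projection gives x = Rλ cos φ₀, y = Rφ, so h = 1 and k = cos 21.4° / cos φ.
Areal scale at 50.8°: h·k = 1.000 × 1.473 = 1.473.
Areal scale at 7.5°: h·k = 1.000 × 0.9391 = 0.9391.
Ratio = 1.473/0.9391 ≈ 1.57.

1.57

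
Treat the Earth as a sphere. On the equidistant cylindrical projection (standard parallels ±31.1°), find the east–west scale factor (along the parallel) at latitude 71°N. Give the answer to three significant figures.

With standard parallel φ₀ = 31.1°, the equirectangular projection gives x = Rλ cos φ₀, y = Rφ, so h = 1 and k = cos 31.1° / cos φ.
k = cos 31.1° / cos 71° = 0.8563/0.3256 = 2.630.

2.63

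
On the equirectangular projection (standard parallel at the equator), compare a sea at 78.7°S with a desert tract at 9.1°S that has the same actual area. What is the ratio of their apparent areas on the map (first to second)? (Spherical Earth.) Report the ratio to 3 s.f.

5.04

In the plate carrée (x = Rλ, y = Rφ), meridians are true-scale (h = 1) and parallels are stretched by k = sec φ.
Areal scale at 78.7°: h·k = 1.000 × 5.103 = 5.103.
Areal scale at 9.1°: h·k = 1.000 × 1.013 = 1.013.
Ratio = 5.103/1.013 ≈ 5.04.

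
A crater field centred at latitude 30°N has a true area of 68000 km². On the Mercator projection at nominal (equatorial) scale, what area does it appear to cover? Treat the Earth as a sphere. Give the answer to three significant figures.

90700 km²

The Mercator projection is conformal; its linear scale factor is the same in every direction and equals sec φ = 1/cos φ.
Areal scale = k² = sec²φ = 1/cos²(30°) = 1/0.8660² = 1.333.
Apparent area = 68000 × 1.333 ≈ 90700 km².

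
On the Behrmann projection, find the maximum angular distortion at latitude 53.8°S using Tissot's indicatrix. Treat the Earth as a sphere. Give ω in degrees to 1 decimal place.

The Behrmann projection is cylindrical equal-area with φ₀ = 30°. For cylindrical equal-area with standard parallel φ₀, h = cos φ / cos φ₀ and k = cos φ₀ / cos φ, so h·k = 1.
At 53.8°: h = 0.6820, k = 1.466; principal scales a = 1.466, b = 0.6820.
sin(ω/2) = (a − b)/(a + b) = 0.7844/2.148 = 0.3651, so ω = 2 arcsin(0.3651) ≈ 42.8°.

42.8°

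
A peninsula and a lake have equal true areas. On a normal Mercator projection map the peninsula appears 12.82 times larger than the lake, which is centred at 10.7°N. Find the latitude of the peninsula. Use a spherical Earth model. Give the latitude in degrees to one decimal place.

74.1°

For equal true areas on Mercator, apparent areas scale as sec²φ, so the ratio is cos²φ₂ / cos²φ₁.
cos²φ₂ / cos²φ₁ = 12.82  ⇒  cos φ₁ = cos 10.7° / √12.82 = 0.9826/3.581 = 0.2744.
φ₁ = arccos(0.2744) ≈ 74.1°.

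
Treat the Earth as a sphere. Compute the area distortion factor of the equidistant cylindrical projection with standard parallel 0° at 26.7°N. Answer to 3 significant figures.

1.12

In the plate carrée (x = Rλ, y = Rφ), meridians are true-scale (h = 1) and parallels are stretched by k = sec φ.
Areal scale = h·k = 1 × sec φ; at 26.7°, h = 1.000, k = 1.119, so h·k = 1.119.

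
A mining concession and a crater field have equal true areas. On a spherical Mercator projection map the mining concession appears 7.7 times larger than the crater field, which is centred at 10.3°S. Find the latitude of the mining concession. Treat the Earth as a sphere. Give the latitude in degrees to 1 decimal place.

69.2°

For equal true areas on Mercator, apparent areas scale as sec²φ, so the ratio is cos²φ₂ / cos²φ₁.
cos²φ₂ / cos²φ₁ = 7.7  ⇒  cos φ₁ = cos 10.3° / √7.7 = 0.9839/2.775 = 0.3546.
φ₁ = arccos(0.3546) ≈ 69.2°.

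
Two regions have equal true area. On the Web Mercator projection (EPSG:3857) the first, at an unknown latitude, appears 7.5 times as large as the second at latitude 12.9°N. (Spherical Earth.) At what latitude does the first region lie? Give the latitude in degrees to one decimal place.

Mercator areal scale is sec²φ, so apparent-area ratio = sec²φ₁ / sec²φ₂ = cos²φ₂ / cos²φ₁.
cos²φ₂ / cos²φ₁ = 7.5  ⇒  cos φ₁ = cos 12.9° / √7.5 = 0.9748/2.739 = 0.3559.
φ₁ = arccos(0.3559) ≈ 69.1°.

69.1°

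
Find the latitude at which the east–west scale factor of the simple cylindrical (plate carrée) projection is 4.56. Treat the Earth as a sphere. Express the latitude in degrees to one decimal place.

Plate carrée: h = 1, k = sec φ along parallels.
sec φ = 4.56  ⇒  cos φ = 0.2193  ⇒  φ ≈ 77.3°.

77.3°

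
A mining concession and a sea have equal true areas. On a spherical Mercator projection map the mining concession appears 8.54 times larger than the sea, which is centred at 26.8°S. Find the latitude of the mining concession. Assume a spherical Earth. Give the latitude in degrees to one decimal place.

On Mercator, (apparent₁)/(apparent₂) = sec²φ₁ / sec²φ₂ when true areas are equal.
cos²φ₂ / cos²φ₁ = 8.54  ⇒  cos φ₁ = cos 26.8° / √8.54 = 0.8926/2.922 = 0.3054.
φ₁ = arccos(0.3054) ≈ 72.2°.

72.2°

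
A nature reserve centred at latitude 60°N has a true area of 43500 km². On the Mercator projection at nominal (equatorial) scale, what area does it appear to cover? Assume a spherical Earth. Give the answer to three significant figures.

Mercator is conformal, so the point scale is isotropic: h = k = sec φ = 1/cos φ.
Areal scale = k² = sec²φ = 1/cos²(60°) = 1/0.5000² = 4.000.
Apparent area = 43500 × 4.000 ≈ 174000 km².

174000 km²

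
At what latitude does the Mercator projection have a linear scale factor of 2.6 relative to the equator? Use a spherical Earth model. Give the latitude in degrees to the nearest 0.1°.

67.4°

Mercator scale is k = sec φ = 1/cos φ.
1/cos φ = 2.6  ⇒  cos φ = 0.3846  ⇒  φ = arccos(0.3846) ≈ 67.4°.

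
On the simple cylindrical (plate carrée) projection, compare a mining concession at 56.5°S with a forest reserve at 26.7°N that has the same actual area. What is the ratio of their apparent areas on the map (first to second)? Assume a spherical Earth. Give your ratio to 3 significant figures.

In the plate carrée (x = Rλ, y = Rφ), meridians are true-scale (h = 1) and parallels are stretched by k = sec φ.
Areal scale at 56.5°: h·k = 1.000 × 1.812 = 1.812.
Areal scale at 26.7°: h·k = 1.000 × 1.119 = 1.119.
Ratio = 1.812/1.119 ≈ 1.62.

1.62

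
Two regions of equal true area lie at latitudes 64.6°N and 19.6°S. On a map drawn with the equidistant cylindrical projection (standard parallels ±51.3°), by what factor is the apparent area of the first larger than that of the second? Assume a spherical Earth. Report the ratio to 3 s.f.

With standard parallel φ₀ = 51.3°, the equirectangular projection gives x = Rλ cos φ₀, y = Rφ, so h = 1 and k = cos 51.3° / cos φ.
Areal scale at 64.6°: h·k = 1.000 × 1.458 = 1.458.
Areal scale at 19.6°: h·k = 1.000 × 0.6637 = 0.6637.
Ratio = 1.458/0.6637 ≈ 2.20.

2.20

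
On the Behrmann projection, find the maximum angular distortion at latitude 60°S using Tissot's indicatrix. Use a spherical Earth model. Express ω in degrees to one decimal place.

60.0°

Behrmann is a cylindrical equal-area projection with standard parallels at ±30°. For cylindrical equal-area with standard parallel φ₀, h = cos φ / cos φ₀ and k = cos φ₀ / cos φ, so h·k = 1.
At 60°: h = 0.5774, k = 1.732; principal scales a = 1.732, b = 0.5774.
sin(ω/2) = (a − b)/(a + b) = 1.155/2.309 = 0.5000, so ω = 2 arcsin(0.5000) ≈ 60.0°.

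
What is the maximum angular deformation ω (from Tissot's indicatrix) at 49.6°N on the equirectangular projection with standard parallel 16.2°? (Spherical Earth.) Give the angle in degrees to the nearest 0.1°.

22.4°

With standard parallel φ₀ = 16.2°, the equirectangular projection gives x = Rλ cos φ₀, y = Rφ, so h = 1 and k = cos 16.2° / cos φ.
At 49.6°: h = 1.000, k = 1.482; principal scales a = 1.482, b = 1.000.
sin(ω/2) = (a − b)/(a + b) = 0.4817/2.482 = 0.1941, so ω = 2 arcsin(0.1941) ≈ 22.4°.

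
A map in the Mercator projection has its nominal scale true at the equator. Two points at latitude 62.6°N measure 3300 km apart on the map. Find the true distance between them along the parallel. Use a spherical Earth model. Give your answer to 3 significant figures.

For Mercator, h = k = sec φ (a conformal cylindrical projection has a single point scale, 1/cos φ).
Along the parallel at 62.6°, map distances are exaggerated by k = sec 62.6° = 2.173.
True distance = 3300 / 2.173 = 3300 × cos 62.6° ≈ 1520 km.

1520 km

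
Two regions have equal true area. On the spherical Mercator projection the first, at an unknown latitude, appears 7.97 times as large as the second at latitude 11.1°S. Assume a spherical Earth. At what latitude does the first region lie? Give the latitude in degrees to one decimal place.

For equal true areas on Mercator, apparent areas scale as sec²φ, so the ratio is cos²φ₂ / cos²φ₁.
cos²φ₂ / cos²φ₁ = 7.97  ⇒  cos φ₁ = cos 11.1° / √7.97 = 0.9813/2.823 = 0.3476.
φ₁ = arccos(0.3476) ≈ 69.7°.

69.7°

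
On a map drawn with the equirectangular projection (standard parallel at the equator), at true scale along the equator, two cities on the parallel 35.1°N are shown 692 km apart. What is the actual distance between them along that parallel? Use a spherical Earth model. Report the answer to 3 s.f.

Plate carrée maps x = Rλ, y = Rφ. The meridian scale is h = 1 and the parallel scale is k = 1/cos φ = sec φ.
Along the parallel at 35.1°, map distances are exaggerated by k = sec 35.1° = 1.222.
True distance = 692 / 1.222 = 692 × cos 35.1° ≈ 566 km.

566 km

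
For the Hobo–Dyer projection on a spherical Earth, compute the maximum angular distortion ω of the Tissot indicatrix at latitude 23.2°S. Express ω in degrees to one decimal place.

16.8°

Hobo–Dyer is a cylindrical equal-area projection with standard parallels at ±37.5°. A cylindrical equal-area projection with standard parallel φ₀ has meridian scale h = cos φ / cos φ₀ and parallel scale k = cos φ₀ / cos φ (so areas are preserved, h·k = 1).
At 23.2°: h = 1.159, k = 0.8632; principal scales a = 1.159, b = 0.8632.
sin(ω/2) = (a − b)/(a + b) = 0.2954/2.022 = 0.1461, so ω = 2 arcsin(0.1461) ≈ 16.8°.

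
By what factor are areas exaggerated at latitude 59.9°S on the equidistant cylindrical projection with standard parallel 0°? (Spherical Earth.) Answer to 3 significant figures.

In the plate carrée (x = Rλ, y = Rφ), meridians are true-scale (h = 1) and parallels are stretched by k = sec φ.
Areal scale = h·k = 1 × sec φ; at 59.9°, h = 1.000, k = 1.994, so h·k = 1.994.

1.99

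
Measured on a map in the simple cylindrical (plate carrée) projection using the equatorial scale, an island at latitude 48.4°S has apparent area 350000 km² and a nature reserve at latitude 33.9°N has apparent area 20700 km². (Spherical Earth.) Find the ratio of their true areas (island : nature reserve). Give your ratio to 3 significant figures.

On the plate carrée, areal scale = h·k = 1 × sec φ, so true area = apparent × cos φ.
True area of island: 350000 × cos(48.4°) = 350000 × 0.6639 = 232400 km².
True area of nature reserve: 20700 × cos(33.9°) = 20700 × 0.8300 = 17180 km².
Ratio = 232400 / 17180 ≈ 13.5.

13.5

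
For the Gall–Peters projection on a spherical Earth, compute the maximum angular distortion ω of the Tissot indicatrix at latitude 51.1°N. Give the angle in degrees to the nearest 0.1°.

The Gall–Peters projection is cylindrical equal-area with φ₀ = 45°. A cylindrical equal-area projection with standard parallel φ₀ has meridian scale h = cos φ / cos φ₀ and parallel scale k = cos φ₀ / cos φ (so areas are preserved, h·k = 1).
At 51.1°: h = 0.8881, k = 1.126; principal scales a = 1.126, b = 0.8881.
sin(ω/2) = (a − b)/(a + b) = 0.2380/2.014 = 0.1181, so ω = 2 arcsin(0.1181) ≈ 13.6°.

13.6°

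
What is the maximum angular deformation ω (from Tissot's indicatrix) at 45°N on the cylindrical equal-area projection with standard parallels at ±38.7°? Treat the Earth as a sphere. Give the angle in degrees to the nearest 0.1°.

A cylindrical equal-area projection with standard parallel φ₀ has meridian scale h = cos φ / cos φ₀ and parallel scale k = cos φ₀ / cos φ (so areas are preserved, h·k = 1).
At 45°: h = 0.9060, k = 1.104; principal scales a = 1.104, b = 0.9060.
sin(ω/2) = (a − b)/(a + b) = 0.1976/2.010 = 0.09834, so ω = 2 arcsin(0.09834) ≈ 11.3°.

11.3°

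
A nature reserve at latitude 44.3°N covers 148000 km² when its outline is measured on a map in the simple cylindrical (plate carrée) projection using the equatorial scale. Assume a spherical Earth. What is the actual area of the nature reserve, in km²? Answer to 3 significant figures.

Plate carrée maps x = Rλ, y = Rφ. The meridian scale is h = 1 and the parallel scale is k = 1/cos φ = sec φ.
Areal scale = h·k = 1 × sec φ; at 44.3°, h = 1.000, k = 1.397, so h·k = 1.397.
True area = apparent / (areal scale) = 148000 / 1.397 ≈ 106000 km².

106000 km²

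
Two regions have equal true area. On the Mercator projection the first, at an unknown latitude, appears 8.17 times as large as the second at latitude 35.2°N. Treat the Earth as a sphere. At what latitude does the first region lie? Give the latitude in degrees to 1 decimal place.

On Mercator, (apparent₁)/(apparent₂) = sec²φ₁ / sec²φ₂ when true areas are equal.
cos²φ₂ / cos²φ₁ = 8.17  ⇒  cos φ₁ = cos 35.2° / √8.17 = 0.8171/2.858 = 0.2859.
φ₁ = arccos(0.2859) ≈ 73.4°.

73.4°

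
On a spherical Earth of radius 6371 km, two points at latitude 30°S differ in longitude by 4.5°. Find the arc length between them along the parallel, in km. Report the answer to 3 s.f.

433 km

Arc length along a parallel = R cos φ · Δλ (with Δλ in radians).
= 6371 × cos 30° × (4.5° × π/180) = 6371 × 0.8660 × 0.07854 ≈ 433 km.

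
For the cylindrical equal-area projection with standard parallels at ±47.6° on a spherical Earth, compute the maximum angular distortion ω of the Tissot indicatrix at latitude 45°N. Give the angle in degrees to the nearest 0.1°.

5.4°

Cylindrical equal-area (φ₀ = 47.6°): h = cos φ / cos 47.6° along meridians, k = cos 47.6° / cos φ along parallels; h·k = 1.
At 45°: h = 1.049, k = 0.9536; principal scales a = 1.049, b = 0.9536.
sin(ω/2) = (a − b)/(a + b) = 0.09504/2.002 = 0.04747, so ω = 2 arcsin(0.04747) ≈ 5.4°.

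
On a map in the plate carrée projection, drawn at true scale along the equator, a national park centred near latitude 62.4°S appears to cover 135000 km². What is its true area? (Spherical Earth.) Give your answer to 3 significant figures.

In the plate carrée (x = Rλ, y = Rφ), meridians are true-scale (h = 1) and parallels are stretched by k = sec φ.
Areal scale = h·k = 1 × sec φ; at 62.4°, h = 1.000, k = 2.158, so h·k = 2.158.
True area = apparent / (areal scale) = 135000 / 2.158 ≈ 62500 km².

62500 km²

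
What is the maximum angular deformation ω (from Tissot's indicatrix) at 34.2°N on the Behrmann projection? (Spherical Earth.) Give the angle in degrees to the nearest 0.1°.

The Behrmann projection is cylindrical equal-area with φ₀ = 30°. For cylindrical equal-area with standard parallel φ₀, h = cos φ / cos φ₀ and k = cos φ₀ / cos φ, so h·k = 1.
At 34.2°: h = 0.9550, k = 1.047; principal scales a = 1.047, b = 0.9550.
sin(ω/2) = (a − b)/(a + b) = 0.09206/2.002 = 0.04598, so ω = 2 arcsin(0.04598) ≈ 5.3°.

5.3°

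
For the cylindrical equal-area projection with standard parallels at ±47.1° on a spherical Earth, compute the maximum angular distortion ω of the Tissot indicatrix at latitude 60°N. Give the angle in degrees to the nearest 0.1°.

34.8°

For cylindrical equal-area with standard parallel φ₀, h = cos φ / cos φ₀ and k = cos φ₀ / cos φ, so h·k = 1.
At 60°: h = 0.7345, k = 1.361; principal scales a = 1.361, b = 0.7345.
sin(ω/2) = (a − b)/(a + b) = 0.6269/2.096 = 0.2991, so ω = 2 arcsin(0.2991) ≈ 34.8°.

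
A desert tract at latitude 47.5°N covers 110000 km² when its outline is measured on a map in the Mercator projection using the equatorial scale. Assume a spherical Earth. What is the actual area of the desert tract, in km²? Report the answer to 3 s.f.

For Mercator, h = k = sec φ (a conformal cylindrical projection has a single point scale, 1/cos φ).
Areal scale = k² = sec²φ = 1/cos²(47.5°) = 1/0.6756² = 2.191.
True area = apparent / (areal scale) = 110000 / 2.191 ≈ 50200 km².

50200 km²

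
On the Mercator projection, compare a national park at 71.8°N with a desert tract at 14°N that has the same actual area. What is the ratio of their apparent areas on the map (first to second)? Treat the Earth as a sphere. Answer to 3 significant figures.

9.65

Mercator areal scale is sec²φ.
At 71.8°: sec²(71.8°) = 1/0.3123² = 10.25.
At 14°: sec²(14°) = 1/0.9703² = 1.062.
Ratio = 10.25/1.062 = cos²(14°)/cos²(71.8°) ≈ 9.65.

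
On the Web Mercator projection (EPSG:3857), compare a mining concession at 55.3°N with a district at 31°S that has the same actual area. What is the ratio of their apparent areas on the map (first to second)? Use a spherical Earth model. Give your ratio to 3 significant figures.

2.27

Mercator is conformal with k = sec φ, so areal scale = k² = sec²φ.
At 55.3°: sec²(55.3°) = 1/0.5693² = 3.086.
At 31°: sec²(31°) = 1/0.8572² = 1.361.
Ratio = 3.086/1.361 = cos²(31°)/cos²(55.3°) ≈ 2.27.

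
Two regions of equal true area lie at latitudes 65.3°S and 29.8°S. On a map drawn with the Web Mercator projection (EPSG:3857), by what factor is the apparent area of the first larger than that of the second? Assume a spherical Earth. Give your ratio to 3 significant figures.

Mercator areal scale is sec²φ.
At 65.3°: sec²(65.3°) = 1/0.4179² = 5.727.
At 29.8°: sec²(29.8°) = 1/0.8678² = 1.328.
Ratio = 5.727/1.328 = cos²(29.8°)/cos²(65.3°) ≈ 4.31.

4.31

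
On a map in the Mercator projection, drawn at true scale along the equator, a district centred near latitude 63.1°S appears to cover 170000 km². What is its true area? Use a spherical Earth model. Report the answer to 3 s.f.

34800 km²

The Mercator projection is conformal; its linear scale factor is the same in every direction and equals sec φ = 1/cos φ.
Areal scale = k² = sec²φ = 1/cos²(63.1°) = 1/0.4524² = 4.885.
True area = apparent / (areal scale) = 170000 / 4.885 ≈ 34800 km².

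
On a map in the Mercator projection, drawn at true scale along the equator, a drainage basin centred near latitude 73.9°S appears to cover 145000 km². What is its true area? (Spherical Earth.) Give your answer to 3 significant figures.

For Mercator, h = k = sec φ (a conformal cylindrical projection has a single point scale, 1/cos φ).
Areal scale = k² = sec²φ = 1/cos²(73.9°) = 1/0.2773² = 13.00.
True area = apparent / (areal scale) = 145000 / 13.00 ≈ 11200 km².

11200 km²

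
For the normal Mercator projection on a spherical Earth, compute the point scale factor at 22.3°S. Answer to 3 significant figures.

1.08

Mercator is conformal, so the point scale is isotropic: h = k = sec φ = 1/cos φ.
k = 1/cos 22.3° = 1/0.9252 = 1.081.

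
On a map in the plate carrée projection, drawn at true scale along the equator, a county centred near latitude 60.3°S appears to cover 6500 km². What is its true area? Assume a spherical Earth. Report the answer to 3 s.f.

3220 km²

Plate carrée maps x = Rλ, y = Rφ. The meridian scale is h = 1 and the parallel scale is k = 1/cos φ = sec φ.
Areal scale = h·k = 1 × sec φ; at 60.3°, h = 1.000, k = 2.018, so h·k = 2.018.
True area = apparent / (areal scale) = 6500 / 2.018 ≈ 3220 km².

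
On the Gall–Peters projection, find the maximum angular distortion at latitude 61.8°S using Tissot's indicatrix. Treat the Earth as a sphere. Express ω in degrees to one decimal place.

45.0°

The Gall–Peters projection is cylindrical equal-area with φ₀ = 45°. Cylindrical equal-area (φ₀ = 45°): h = cos φ / cos 45° along meridians, k = cos 45° / cos φ along parallels; h·k = 1.
At 61.8°: h = 0.6683, k = 1.496; principal scales a = 1.496, b = 0.6683.
sin(ω/2) = (a − b)/(a + b) = 0.8281/2.165 = 0.3825, so ω = 2 arcsin(0.3825) ≈ 45.0°.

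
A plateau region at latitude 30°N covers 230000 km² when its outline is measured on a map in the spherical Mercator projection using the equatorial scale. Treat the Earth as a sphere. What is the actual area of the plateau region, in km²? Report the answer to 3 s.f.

172000 km²

The Mercator projection is conformal; its linear scale factor is the same in every direction and equals sec φ = 1/cos φ.
Areal scale = k² = sec²φ = 1/cos²(30°) = 1/0.8660² = 1.333.
True area = apparent / (areal scale) = 230000 / 1.333 ≈ 172000 km².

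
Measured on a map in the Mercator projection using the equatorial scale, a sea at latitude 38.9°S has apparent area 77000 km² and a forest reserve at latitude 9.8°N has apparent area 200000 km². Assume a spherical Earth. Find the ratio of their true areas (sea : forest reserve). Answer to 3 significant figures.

Since Mercator area scale is 1/cos²φ, the true area equals the apparent area multiplied by cos²φ.
True area of sea: 77000 × cos²(38.9°) = 77000 × 0.6057 = 46640 km².
True area of forest reserve: 200000 × cos²(9.8°) = 200000 × 0.9710 = 194200 km².
Ratio = 46640 / 194200 ≈ 0.240.

0.240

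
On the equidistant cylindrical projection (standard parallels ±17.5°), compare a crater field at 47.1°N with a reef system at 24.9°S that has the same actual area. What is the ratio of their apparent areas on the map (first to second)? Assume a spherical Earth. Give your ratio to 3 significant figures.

In the equirectangular projection with standard parallel φ₀ = 17.5° (x = Rλ cos φ₀, y = Rφ), meridians are true-scale (h = 1) and the parallel scale is k = cos φ₀ / cos φ.
Areal scale at 47.1°: h·k = 1.000 × 1.401 = 1.401.
Areal scale at 24.9°: h·k = 1.000 × 1.051 = 1.051.
Ratio = 1.401/1.051 ≈ 1.33.

1.33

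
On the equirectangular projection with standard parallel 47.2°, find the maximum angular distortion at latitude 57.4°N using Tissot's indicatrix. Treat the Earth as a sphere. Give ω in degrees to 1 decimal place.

13.3°

The equidistant cylindrical projection with φ₀ = 47.2° has h = 1 (meridians true) and k = cos φ₀ / cos φ along parallels.
At 57.4°: h = 1.000, k = 1.261; principal scales a = 1.261, b = 1.000.
sin(ω/2) = (a − b)/(a + b) = 0.2611/2.261 = 0.1155, so ω = 2 arcsin(0.1155) ≈ 13.3°.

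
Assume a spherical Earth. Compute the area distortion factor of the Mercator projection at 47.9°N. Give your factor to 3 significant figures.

2.22

The Mercator projection is conformal; its linear scale factor is the same in every direction and equals sec φ = 1/cos φ.
Areal scale = k² = sec²φ = 1/cos²(47.9°) = 1/0.6704² = 2.225.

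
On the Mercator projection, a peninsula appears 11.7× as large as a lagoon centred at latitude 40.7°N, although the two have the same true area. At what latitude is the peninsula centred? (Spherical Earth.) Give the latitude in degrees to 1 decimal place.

For equal true areas on Mercator, apparent areas scale as sec²φ, so the ratio is cos²φ₂ / cos²φ₁.
cos²φ₂ / cos²φ₁ = 11.7  ⇒  cos φ₁ = cos 40.7° / √11.7 = 0.7581/3.421 = 0.2216.
φ₁ = arccos(0.2216) ≈ 77.2°.

77.2°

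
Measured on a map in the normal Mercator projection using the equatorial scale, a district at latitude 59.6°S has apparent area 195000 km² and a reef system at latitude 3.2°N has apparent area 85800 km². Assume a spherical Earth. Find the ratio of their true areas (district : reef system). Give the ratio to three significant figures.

Since Mercator area scale is 1/cos²φ, the true area equals the apparent area multiplied by cos²φ.
True area of district: 195000 × cos²(59.6°) = 195000 × 0.2561 = 49930 km².
True area of reef system: 85800 × cos²(3.2°) = 85800 × 0.9969 = 85530 km².
Ratio = 49930 / 85530 ≈ 0.584.

0.584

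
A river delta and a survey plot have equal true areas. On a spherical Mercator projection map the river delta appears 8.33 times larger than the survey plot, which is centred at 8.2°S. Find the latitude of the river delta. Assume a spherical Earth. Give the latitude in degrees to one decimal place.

For equal true areas on Mercator, apparent areas scale as sec²φ, so the ratio is cos²φ₂ / cos²φ₁.
cos²φ₂ / cos²φ₁ = 8.33  ⇒  cos φ₁ = cos 8.2° / √8.33 = 0.9898/2.886 = 0.3429.
φ₁ = arccos(0.3429) ≈ 69.9°.

69.9°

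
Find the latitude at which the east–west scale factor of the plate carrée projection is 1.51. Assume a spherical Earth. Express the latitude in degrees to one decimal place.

48.5°

Plate carrée: h = 1, k = sec φ along parallels.
sec φ = 1.51  ⇒  cos φ = 0.6623  ⇒  φ ≈ 48.5°.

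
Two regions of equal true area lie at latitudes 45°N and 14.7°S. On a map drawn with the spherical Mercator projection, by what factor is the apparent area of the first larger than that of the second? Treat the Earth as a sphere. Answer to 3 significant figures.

Mercator is conformal with k = sec φ, so areal scale = k² = sec²φ.
At 45°: sec²(45°) = 1/0.7071² = 2.000.
At 14.7°: sec²(14.7°) = 1/0.9673² = 1.069.
Ratio = 2.000/1.069 = cos²(14.7°)/cos²(45°) ≈ 1.87.

1.87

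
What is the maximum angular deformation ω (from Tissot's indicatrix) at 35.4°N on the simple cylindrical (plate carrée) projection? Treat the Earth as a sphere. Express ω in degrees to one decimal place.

11.7°

Plate carrée maps x = Rλ, y = Rφ. The meridian scale is h = 1 and the parallel scale is k = 1/cos φ = sec φ.
At 35.4°: h = 1.000, k = 1.227; principal scales a = 1.227, b = 1.000.
sin(ω/2) = (a − b)/(a + b) = 0.2268/2.227 = 0.1019, so ω = 2 arcsin(0.1019) ≈ 11.7°.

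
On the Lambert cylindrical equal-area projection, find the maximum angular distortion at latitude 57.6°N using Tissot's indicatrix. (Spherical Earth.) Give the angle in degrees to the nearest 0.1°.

The Lambert cylindrical equal-area projection is the cylindrical equal-area projection with its standard parallel at the equator (φ₀ = 0). Cylindrical equal-area (φ₀ = 0°): h = cos φ / cos 0° along meridians, k = cos 0° / cos φ along parallels; h·k = 1.
At 57.6°: h = 0.5358, k = 1.866; principal scales a = 1.866, b = 0.5358.
sin(ω/2) = (a − b)/(a + b) = 1.330/2.402 = 0.5539, so ω = 2 arcsin(0.5539) ≈ 67.3°.

67.3°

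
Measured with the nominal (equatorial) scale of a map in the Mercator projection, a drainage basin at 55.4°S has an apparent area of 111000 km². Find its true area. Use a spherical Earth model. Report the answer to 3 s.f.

For Mercator, h = k = sec φ (a conformal cylindrical projection has a single point scale, 1/cos φ).
Areal scale = k² = sec²φ = 1/cos²(55.4°) = 1/0.5678² = 3.101.
True area = apparent / (areal scale) = 111000 / 3.101 ≈ 35800 km².

35800 km²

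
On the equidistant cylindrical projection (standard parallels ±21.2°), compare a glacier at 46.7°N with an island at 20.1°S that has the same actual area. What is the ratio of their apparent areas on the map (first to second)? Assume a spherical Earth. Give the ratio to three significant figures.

1.37

The equidistant cylindrical projection with φ₀ = 21.2° has h = 1 (meridians true) and k = cos φ₀ / cos φ along parallels.
Areal scale at 46.7°: h·k = 1.000 × 1.359 = 1.359.
Areal scale at 20.1°: h·k = 1.000 × 0.9928 = 0.9928.
Ratio = 1.359/0.9928 ≈ 1.37.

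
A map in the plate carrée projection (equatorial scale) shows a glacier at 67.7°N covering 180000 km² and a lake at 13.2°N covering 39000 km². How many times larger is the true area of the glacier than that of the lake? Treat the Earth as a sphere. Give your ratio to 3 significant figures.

Plate carrée has h = 1 and k = sec φ, giving areal scale sec φ; true area = (apparent area) · cos φ.
True area of glacier: 180000 × cos(67.7°) = 180000 × 0.3795 = 68300 km².
True area of lake: 39000 × cos(13.2°) = 39000 × 0.9736 = 37970 km².
Ratio = 68300 / 37970 ≈ 1.80.

1.80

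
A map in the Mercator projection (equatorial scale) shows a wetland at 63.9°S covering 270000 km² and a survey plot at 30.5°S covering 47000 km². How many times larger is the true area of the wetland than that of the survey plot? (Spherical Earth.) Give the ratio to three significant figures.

1.50

Mercator's areal exaggeration is sec²φ; hence true area = (apparent area) · cos²φ.
True area of wetland: 270000 × cos²(63.9°) = 270000 × 0.1935 = 52260 km².
True area of survey plot: 47000 × cos²(30.5°) = 47000 × 0.7424 = 34890 km².
Ratio = 52260 / 34890 ≈ 1.50.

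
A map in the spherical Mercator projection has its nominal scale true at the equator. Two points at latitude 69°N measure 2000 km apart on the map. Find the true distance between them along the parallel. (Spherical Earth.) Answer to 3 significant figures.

For Mercator, h = k = sec φ (a conformal cylindrical projection has a single point scale, 1/cos φ).
Along the parallel at 69°, map distances are exaggerated by k = sec 69° = 2.790.
True distance = 2000 / 2.790 = 2000 × cos 69° ≈ 717 km.

717 km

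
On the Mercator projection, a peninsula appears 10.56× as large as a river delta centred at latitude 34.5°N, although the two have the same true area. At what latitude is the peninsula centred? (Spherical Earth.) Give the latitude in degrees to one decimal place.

75.3°

For equal true areas on Mercator, apparent areas scale as sec²φ, so the ratio is cos²φ₂ / cos²φ₁.
cos²φ₂ / cos²φ₁ = 10.56  ⇒  cos φ₁ = cos 34.5° / √10.56 = 0.8241/3.250 = 0.2536.
φ₁ = arccos(0.2536) ≈ 75.3°.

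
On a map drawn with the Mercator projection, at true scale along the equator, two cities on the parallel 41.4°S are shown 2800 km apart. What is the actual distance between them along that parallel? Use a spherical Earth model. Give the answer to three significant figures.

For Mercator, h = k = sec φ (a conformal cylindrical projection has a single point scale, 1/cos φ).
Along the parallel at 41.4°, map distances are exaggerated by k = sec 41.4° = 1.333.
True distance = 2800 / 1.333 = 2800 × cos 41.4° ≈ 2100 km.

2100 km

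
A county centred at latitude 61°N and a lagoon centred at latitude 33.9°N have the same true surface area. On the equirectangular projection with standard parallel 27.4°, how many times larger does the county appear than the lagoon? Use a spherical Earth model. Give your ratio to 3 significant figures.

1.71

With standard parallel φ₀ = 27.4°, the equirectangular projection gives x = Rλ cos φ₀, y = Rφ, so h = 1 and k = cos 27.4° / cos φ.
Areal scale at 61°: h·k = 1.000 × 1.831 = 1.831.
Areal scale at 33.9°: h·k = 1.000 × 1.070 = 1.070.
Ratio = 1.831/1.070 ≈ 1.71.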